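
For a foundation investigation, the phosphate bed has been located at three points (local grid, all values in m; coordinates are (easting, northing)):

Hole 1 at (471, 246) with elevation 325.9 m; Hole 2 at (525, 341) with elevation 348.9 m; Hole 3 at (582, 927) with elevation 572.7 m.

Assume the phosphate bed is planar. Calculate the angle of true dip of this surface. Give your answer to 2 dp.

26.87°

Let the plane be z = a·E + b·N + c.
Hole 2−Hole 1: 54a + 95b = 23;  Hole 3−Hole 1: 111a + 681b = 246.8.
Solving gives a = −0.29673, b = 0.41077.
Gradient magnitude |∇z| = √(a² + b²) = √(0.08805 + 0.16874) = 0.50674.
True dip = arctan(0.50674) = 26.87°, dipping toward SE (azimuth ≈ 144°).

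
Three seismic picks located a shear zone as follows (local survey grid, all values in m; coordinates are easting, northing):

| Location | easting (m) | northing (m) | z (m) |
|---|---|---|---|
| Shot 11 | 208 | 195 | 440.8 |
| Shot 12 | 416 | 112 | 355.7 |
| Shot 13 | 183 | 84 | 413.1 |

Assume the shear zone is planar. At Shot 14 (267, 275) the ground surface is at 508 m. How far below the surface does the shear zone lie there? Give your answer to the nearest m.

59 m

Two edge vectors: Shot 11→Shot 12 = (208, -83, -85.1), Shot 11→Shot 13 = (-25, -111, -27.7).
Normal n = (Shot 11→Shot 12) × (Shot 11→Shot 13) = (-7147, 7889.1, -25163).
So ∂z/∂easting = −n_x/n_z = −0.28403 and ∂z/∂northing = −n_y/n_z = 0.31352.
Intercept c from Shot 11: 440.8 + 59.08 − 61.14 = 438.74.
At (267, 275): z_contact = −75.8 + 86.2 + 438.74 = 449.1 m.
Depth below ground = 508 − 449.1 = 59 m.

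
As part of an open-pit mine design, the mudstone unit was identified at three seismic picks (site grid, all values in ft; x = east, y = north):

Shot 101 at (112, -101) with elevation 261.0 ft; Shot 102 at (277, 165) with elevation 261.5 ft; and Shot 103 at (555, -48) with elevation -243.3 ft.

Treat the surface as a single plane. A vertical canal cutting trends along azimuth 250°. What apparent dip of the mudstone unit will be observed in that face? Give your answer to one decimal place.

Two edge vectors: Shot 101→Shot 102 = (165, 266, 0.5), Shot 101→Shot 103 = (443, 53, -504.3).
Normal n = (Shot 101→Shot 102) × (Shot 101→Shot 103) = (-134170.3, 83431, -109093).
So ∂z/∂x = −n_x/n_z = −1.22987 and ∂z/∂y = −n_y/n_z = 0.76477.
Unit vector along 250° is (sin 250°, cos 250°) = (-0.9397, -0.3420).
Slope in that direction = a·(-0.9397) + b·(-0.3420) = 0.89413.
Apparent dip = arctan|0.89413| = 41.8° (true dip is 55.4°, so apparent ≤ true as expected).

41.8°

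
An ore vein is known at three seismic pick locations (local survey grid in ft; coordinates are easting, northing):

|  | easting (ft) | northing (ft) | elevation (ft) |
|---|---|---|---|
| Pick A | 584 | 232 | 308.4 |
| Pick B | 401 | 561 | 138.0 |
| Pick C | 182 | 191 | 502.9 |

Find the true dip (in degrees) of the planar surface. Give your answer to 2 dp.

Two edge vectors: Pick A→Pick B = (-183, 329, -170.4), Pick A→Pick C = (-402, -41, 194.5).
Normal n = (Pick A→Pick B) × (Pick A→Pick C) = (57004.1, 104094.3, 139761).
So ∂z/∂easting = −n_x/n_z = −0.40787 and ∂z/∂northing = −n_y/n_z = −0.74480.
Gradient magnitude |∇z| = √(a² + b²) = √(0.16636 + 0.55473) = 0.84917.
True dip = arctan(0.84917) = 40.34°, dipping toward NNE (azimuth ≈ 029°).

40.34°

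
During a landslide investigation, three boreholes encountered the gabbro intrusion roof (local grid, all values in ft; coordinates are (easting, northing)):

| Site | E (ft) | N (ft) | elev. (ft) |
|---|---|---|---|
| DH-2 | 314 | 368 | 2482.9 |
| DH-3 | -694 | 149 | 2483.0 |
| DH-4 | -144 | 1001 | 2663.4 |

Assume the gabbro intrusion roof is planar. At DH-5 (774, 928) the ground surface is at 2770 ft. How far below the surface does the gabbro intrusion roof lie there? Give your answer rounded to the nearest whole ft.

174 ft

Let the plane be z = a·E + b·N + c.
DH-3−DH-2: −1008a − 219b = 0.1;  DH-4−DH-2: −458a + 633b = 180.5.
Solving gives a = −0.05362, b = 0.24635.
Then c = 2482.9 − a·314 − b·368 = 2409.08.
At (774, 928): z_contact = −41.5 + 228.6 + 2409.08 = 2596.2 ft.
Depth below ground = 2770 − 2596.2 = 174 ft.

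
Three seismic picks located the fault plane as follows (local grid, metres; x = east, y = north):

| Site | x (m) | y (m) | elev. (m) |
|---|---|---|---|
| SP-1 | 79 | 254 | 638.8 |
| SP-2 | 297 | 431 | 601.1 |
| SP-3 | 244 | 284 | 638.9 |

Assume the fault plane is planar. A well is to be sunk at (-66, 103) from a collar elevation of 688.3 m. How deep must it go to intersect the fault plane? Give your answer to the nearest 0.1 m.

Two edge vectors: SP-1→SP-2 = (218, 177, -37.7), SP-1→SP-3 = (165, 30, 0.1).
Normal n = (SP-1→SP-2) × (SP-1→SP-3) = (1148.7, -6242.3, -22665).
So ∂z/∂x = −n_x/n_z = 0.05068 and ∂z/∂y = −n_y/n_z = −0.27542.
Intercept c from SP-1: 638.8 − 4.00 + 69.96 = 704.75.
At (-66, 103): z_contact = −3.34 − 28.37 + 704.75 = 673.04 m.
Depth below ground = 688.3 − 673.04 = 15.3 m.

15.3 m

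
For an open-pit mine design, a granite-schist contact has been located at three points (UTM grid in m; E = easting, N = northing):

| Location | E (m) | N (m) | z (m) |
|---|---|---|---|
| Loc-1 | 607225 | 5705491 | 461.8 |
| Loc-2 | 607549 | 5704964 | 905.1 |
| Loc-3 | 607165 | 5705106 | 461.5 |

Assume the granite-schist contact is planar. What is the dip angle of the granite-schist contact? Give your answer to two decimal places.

Let the plane be z = a·E + b·N + c.
Loc-2−Loc-1: 324a − 527b = 443.3;  Loc-3−Loc-1: −60a − 385b = −0.3.
Solving gives a = 1.09253, b = −0.16949.
Gradient magnitude |∇z| = √(a² + b²) = √(1.19363 + 0.02873) = 1.10560.
True dip = arctan(1.10560) = 47.87°, dipping toward W (azimuth ≈ 279°).

47.87°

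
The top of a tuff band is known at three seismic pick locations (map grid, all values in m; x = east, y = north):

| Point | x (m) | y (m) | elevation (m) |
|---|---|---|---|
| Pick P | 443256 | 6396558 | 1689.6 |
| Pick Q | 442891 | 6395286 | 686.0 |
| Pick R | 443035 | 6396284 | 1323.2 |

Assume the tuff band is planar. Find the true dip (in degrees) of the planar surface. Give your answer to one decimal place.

49.3°

Let the plane be z = a·x + b·y + c.
Pick Q−Pick P: −365a − 1272b = −1003.6;  Pick R−Pick P: −221a − 274b = −366.4.
Solving gives a = 1.05507, b = 0.48624.
Gradient magnitude |∇z| = √(a² + b²) = √(1.11316 + 0.23643) = 1.16172.
True dip = arctan(1.16172) = 49.3°, dipping toward WSW (azimuth ≈ 245°).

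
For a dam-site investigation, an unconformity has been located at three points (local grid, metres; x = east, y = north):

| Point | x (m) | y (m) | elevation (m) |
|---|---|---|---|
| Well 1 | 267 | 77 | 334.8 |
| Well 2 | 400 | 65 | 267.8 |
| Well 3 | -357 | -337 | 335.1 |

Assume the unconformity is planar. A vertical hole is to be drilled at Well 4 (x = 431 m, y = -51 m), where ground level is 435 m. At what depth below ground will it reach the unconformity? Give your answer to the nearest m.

Two edge vectors: Well 1→Well 2 = (133, -12, -67), Well 1→Well 3 = (-624, -414, 0.3).
Normal n = (Well 1→Well 2) × (Well 1→Well 3) = (-27741.6, 41768.1, -62550).
So ∂z/∂x = −n_x/n_z = −0.44351 and ∂z/∂y = −n_y/n_z = 0.66776.
Intercept c from Well 1: 334.8 + 118.42 − 51.42 = 401.80.
At (431, -51): z_contact = −191.2 − 34.1 + 401.80 = 176.6 m.
Depth below ground = 435 − 176.6 = 258 m.

258 m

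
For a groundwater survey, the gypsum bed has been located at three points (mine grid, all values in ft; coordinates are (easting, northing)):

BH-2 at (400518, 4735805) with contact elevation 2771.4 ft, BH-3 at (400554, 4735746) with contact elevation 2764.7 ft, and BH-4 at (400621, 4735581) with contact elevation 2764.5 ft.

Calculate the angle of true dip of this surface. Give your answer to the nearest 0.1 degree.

30.7°

Two edge vectors: BH-2→BH-3 = (36, -59, -6.7), BH-2→BH-4 = (103, -224, -6.9).
Normal n = (BH-2→BH-3) × (BH-2→BH-4) = (-1093.7, -441.7, -1987).
So ∂z/∂E = −n_x/n_z = −0.55043 and ∂z/∂N = −n_y/n_z = −0.22229.
Gradient magnitude |∇z| = √(a² + b²) = √(0.30297 + 0.04942) = 0.59362.
True dip = arctan(0.59362) = 30.7°, dipping toward ENE (azimuth ≈ 068°).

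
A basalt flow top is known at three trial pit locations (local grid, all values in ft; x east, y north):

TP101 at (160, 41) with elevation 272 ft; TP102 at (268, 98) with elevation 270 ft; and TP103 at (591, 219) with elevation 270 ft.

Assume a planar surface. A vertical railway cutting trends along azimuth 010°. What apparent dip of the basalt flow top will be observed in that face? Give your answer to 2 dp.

6.35°

Let the plane be z = a·x + b·y + c.
TP102−TP101: 108a + 57b = −2;  TP103−TP101: 431a + 178b = −2.
Solving gives a = 0.04529, b = −0.12091.
Unit vector along 010° is (sin 10°, cos 10°) = (0.1736, 0.9848).
Slope in that direction = a·(0.1736) + b·(0.9848) = −0.11120.
Apparent dip = arctan|0.11120| = 6.35° (true dip is 7.4°, so apparent ≤ true as expected).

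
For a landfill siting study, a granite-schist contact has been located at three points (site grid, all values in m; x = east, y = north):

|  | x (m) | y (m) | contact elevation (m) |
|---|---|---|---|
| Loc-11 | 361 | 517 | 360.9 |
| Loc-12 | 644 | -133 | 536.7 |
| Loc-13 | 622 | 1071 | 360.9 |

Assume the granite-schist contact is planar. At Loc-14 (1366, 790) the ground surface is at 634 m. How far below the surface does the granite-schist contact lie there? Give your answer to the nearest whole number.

12 m

Let the plane be z = a·x + b·y + c.
Loc-12−Loc-11: 283a − 650b = 175.8;  Loc-13−Loc-11: 261a + 554b = 0.
Solving gives a = 0.29836, b = −0.14056.
Then c = 360.9 − a·361 − b·517 = 325.86.
At (1366, 790): z_contact = 407.6 − 111.0 + 325.86 = 622.4 m.
Depth below ground = 634 − 622.4 = 12 m.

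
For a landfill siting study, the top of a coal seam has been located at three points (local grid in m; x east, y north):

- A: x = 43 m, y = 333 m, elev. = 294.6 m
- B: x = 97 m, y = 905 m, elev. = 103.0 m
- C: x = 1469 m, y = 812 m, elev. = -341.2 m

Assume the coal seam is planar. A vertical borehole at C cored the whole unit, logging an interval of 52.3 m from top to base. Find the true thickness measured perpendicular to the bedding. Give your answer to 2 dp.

47.55 m

Two edge vectors: A→B = (54, 572, -191.6), A→C = (1426, 479, -635.8).
Normal n = (A→B) × (A→C) = (-271901.2, -238888.4, -789806).
So ∂z/∂x = −n_x/n_z = −0.34426 and ∂z/∂y = −n_y/n_z = −0.30246.
|∇z| = √(a²+b²) = 0.45826, so dip δ = arctan(0.45826) = 24.62°.
True thickness = vertical thickness × cos δ = 52.3 × cos 24.62° = 47.55 m.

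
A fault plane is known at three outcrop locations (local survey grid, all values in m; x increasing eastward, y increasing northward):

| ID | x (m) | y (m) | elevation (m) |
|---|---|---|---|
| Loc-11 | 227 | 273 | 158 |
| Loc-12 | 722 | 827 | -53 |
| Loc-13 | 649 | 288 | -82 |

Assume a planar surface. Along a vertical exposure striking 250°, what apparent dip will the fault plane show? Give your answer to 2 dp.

Two edge vectors: Loc-11→Loc-12 = (495, 554, -211), Loc-11→Loc-13 = (422, 15, -240).
Normal n = (Loc-11→Loc-12) × (Loc-11→Loc-13) = (-129795, 29758, -226363).
So ∂z/∂x = −n_x/n_z = −0.57339 and ∂z/∂y = −n_y/n_z = 0.13146.
Unit vector along 250° is (sin 250°, cos 250°) = (-0.9397, -0.3420).
Slope in that direction = a·(-0.9397) + b·(-0.3420) = 0.49385.
Apparent dip = arctan|0.49385| = 26.28° (true dip is 30.5°, so apparent ≤ true as expected).

26.28°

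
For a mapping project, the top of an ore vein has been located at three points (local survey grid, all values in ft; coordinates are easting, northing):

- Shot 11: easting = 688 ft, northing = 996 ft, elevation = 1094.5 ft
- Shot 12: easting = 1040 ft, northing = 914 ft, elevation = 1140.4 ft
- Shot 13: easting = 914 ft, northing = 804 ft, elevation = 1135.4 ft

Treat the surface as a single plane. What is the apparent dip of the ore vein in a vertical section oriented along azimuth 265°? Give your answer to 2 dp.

5.92°

Two edge vectors: Shot 11→Shot 12 = (352, -82, 45.9), Shot 11→Shot 13 = (226, -192, 40.9).
Normal n = (Shot 11→Shot 12) × (Shot 11→Shot 13) = (5459, -4023.4, -49052).
So ∂z/∂easting = −n_x/n_z = 0.11129 and ∂z/∂northing = −n_y/n_z = −0.08202.
Unit vector along 265° is (sin 265°, cos 265°) = (-0.9962, -0.0872).
Slope in that direction = a·(-0.9962) + b·(-0.0872) = −0.10372.
Apparent dip = arctan|0.10372| = 5.92° (true dip is 7.9°, so apparent ≤ true as expected).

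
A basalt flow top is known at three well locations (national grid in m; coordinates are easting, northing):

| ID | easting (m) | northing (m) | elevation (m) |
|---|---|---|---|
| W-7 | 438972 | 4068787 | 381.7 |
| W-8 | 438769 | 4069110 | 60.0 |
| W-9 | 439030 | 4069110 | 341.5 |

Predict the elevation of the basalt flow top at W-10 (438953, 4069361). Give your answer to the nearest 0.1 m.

Let the plane be z = a·easting + b·northing + c.
W-8−W-7: −203a + 323b = −321.7;  W-9−W-7: 58a + 323b = −40.2.
Solving gives a = 1.078544061, b = −0.318128655.
Then c = 381.7 − a·438972 − b·4068787 = 821328.79.
At (438953, 4069361): z = 473430.2 − 1294580.3 + 821328.79 = 178.6 m.

178.6 m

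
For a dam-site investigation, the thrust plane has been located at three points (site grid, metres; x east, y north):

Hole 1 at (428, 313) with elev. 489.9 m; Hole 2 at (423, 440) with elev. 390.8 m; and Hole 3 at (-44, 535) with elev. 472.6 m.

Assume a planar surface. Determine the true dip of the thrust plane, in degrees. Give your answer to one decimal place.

Two edge vectors: Hole 1→Hole 2 = (-5, 127, -99.1), Hole 1→Hole 3 = (-472, 222, -17.3).
Normal n = (Hole 1→Hole 2) × (Hole 1→Hole 3) = (19803.1, 46688.7, 58834).
So ∂z/∂x = −n_x/n_z = −0.33659 and ∂z/∂y = −n_y/n_z = −0.79357.
Gradient magnitude |∇z| = √(a² + b²) = √(0.11329 + 0.62975) = 0.86200.
True dip = arctan(0.86200) = 40.8°, dipping toward NNE (azimuth ≈ 023°).

40.8°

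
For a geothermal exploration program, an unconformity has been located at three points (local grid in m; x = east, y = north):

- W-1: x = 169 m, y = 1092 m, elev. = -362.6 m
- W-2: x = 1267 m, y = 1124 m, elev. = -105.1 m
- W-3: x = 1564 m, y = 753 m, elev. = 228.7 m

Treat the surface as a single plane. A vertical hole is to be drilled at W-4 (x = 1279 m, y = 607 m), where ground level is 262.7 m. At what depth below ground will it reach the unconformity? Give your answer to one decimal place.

Two edge vectors: W-1→W-2 = (1098, 32, 257.5), W-1→W-3 = (1395, -339, 591.3).
Normal n = (W-1→W-2) × (W-1→W-3) = (106214.1, -290034.9, -416862).
So ∂z/∂x = −n_x/n_z = 0.254794 and ∂z/∂y = −n_y/n_z = −0.695758.
Intercept c from W-1: -362.6 − 43.06 + 759.77 = 354.11.
At (1279, 607): z_contact = 325.88 − 422.32 + 354.11 = 257.66 m.
Depth below ground = 262.7 − 257.66 = 5.0 m.

5.0 m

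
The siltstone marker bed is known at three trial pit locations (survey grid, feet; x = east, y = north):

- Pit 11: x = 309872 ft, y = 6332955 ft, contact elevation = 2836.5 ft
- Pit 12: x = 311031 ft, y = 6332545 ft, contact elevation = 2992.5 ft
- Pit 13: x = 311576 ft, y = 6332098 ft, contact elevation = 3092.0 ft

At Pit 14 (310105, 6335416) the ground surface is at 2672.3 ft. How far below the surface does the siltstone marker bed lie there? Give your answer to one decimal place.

Let the plane be z = a·x + b·y + c.
Pit 12−Pit 11: 1159a − 410b = 156;  Pit 13−Pit 11: 1704a − 857b = 255.5.
Solving gives a = 0.098217043, b = −0.102844992.
Then c = 2836.5 − a·309872 − b·6332955 = 623714.49.
At (310105, 6335416): z_contact = 30457.60 − 651565.81 + 623714.49 = 2606.28 ft.
Depth below ground = 2672.3 − 2606.28 = 66.0 ft.

66.0 ft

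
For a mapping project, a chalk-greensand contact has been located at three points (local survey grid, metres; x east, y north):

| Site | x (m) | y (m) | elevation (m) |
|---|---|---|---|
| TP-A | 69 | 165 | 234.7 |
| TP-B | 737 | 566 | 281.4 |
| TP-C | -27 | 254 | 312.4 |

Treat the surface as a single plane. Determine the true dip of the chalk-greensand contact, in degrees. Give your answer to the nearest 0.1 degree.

Let the plane be z = a·x + b·y + c.
TP-B−TP-A: 668a + 401b = 46.7;  TP-C−TP-A: −96a + 89b = 77.7.
Solving gives a = −0.27567, b = 0.57568.
Gradient magnitude |∇z| = √(a² + b²) = √(0.07599 + 0.33141) = 0.63828.
True dip = arctan(0.63828) = 32.5°, dipping toward SSE (azimuth ≈ 154°).

32.5°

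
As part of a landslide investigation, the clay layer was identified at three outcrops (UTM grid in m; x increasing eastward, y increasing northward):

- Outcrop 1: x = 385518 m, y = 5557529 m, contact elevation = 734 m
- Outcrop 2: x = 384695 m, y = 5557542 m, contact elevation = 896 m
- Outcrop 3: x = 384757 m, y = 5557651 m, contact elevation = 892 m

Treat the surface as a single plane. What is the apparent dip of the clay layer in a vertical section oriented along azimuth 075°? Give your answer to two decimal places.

Two edge vectors: Outcrop 1→Outcrop 2 = (-823, 13, 162), Outcrop 1→Outcrop 3 = (-761, 122, 158).
Normal n = (Outcrop 1→Outcrop 2) × (Outcrop 1→Outcrop 3) = (-17710, 6752, -90513).
So ∂z/∂x = −n_x/n_z = −0.19566 and ∂z/∂y = −n_y/n_z = 0.07460.
Unit vector along 075° is (sin 75°, cos 75°) = (0.9659, 0.2588).
Slope in that direction = a·(0.9659) + b·(0.2588) = −0.16969.
Apparent dip = arctan|0.16969| = 9.63° (true dip is 11.8°, so apparent ≤ true as expected).

9.63°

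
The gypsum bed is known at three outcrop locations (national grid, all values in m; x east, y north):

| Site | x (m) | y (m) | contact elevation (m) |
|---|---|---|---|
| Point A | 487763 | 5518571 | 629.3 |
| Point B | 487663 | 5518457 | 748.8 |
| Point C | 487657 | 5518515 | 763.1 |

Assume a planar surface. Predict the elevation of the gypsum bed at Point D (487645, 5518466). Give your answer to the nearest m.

Two edge vectors: Point A→Point B = (-100, -114, 119.5), Point A→Point C = (-106, -56, 133.8).
Normal n = (Point A→Point B) × (Point A→Point C) = (-8561.2, 713, -6484).
So ∂z/∂x = −n_x/n_z = −1.32035780 and ∂z/∂y = −n_y/n_z = 0.10996299.
Intercept c from Point A: 629.3 + 644021.68 − 606838.54 = 37812.44.
At (487645, 5518466): z = −643865.9 + 606827.0 + 37812.44 = 773.6 m.

774 m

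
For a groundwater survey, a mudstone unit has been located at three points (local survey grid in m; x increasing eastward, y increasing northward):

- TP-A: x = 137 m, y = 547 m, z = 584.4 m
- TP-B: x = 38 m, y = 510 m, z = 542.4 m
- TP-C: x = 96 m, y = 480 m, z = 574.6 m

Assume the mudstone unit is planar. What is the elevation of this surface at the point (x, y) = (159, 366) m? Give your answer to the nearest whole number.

Two edge vectors: TP-A→TP-B = (-99, -37, -42), TP-A→TP-C = (-41, -67, -9.8).
Normal n = (TP-A→TP-B) × (TP-A→TP-C) = (-2451.4, 751.8, 5116).
So ∂z/∂x = −n_x/n_z = 0.47916 and ∂z/∂y = −n_y/n_z = −0.14695.
Intercept c from TP-A: 584.4 − 65.65 + 80.38 = 599.14.
At (159, 366): z = 76.2 − 53.8 + 599.14 = 621.5 m.

622 m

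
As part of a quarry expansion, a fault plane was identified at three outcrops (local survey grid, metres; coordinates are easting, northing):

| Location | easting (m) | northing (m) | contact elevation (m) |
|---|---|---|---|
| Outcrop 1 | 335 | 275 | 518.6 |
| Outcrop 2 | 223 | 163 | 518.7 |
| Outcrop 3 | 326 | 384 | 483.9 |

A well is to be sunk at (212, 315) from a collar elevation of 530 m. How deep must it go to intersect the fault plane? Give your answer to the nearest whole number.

59 m

Two edge vectors: Outcrop 1→Outcrop 2 = (-112, -112, 0.1), Outcrop 1→Outcrop 3 = (-9, 109, -34.7).
Normal n = (Outcrop 1→Outcrop 2) × (Outcrop 1→Outcrop 3) = (3875.5, -3887.3, -13216).
So ∂z/∂easting = −n_x/n_z = 0.29324 and ∂z/∂northing = −n_y/n_z = −0.29414.
Intercept c from Outcrop 1: 518.6 − 98.24 + 80.89 = 501.25.
At (212, 315): z_contact = 62.2 − 92.7 + 501.25 = 470.8 m.
Depth below ground = 530 − 470.8 = 59 m.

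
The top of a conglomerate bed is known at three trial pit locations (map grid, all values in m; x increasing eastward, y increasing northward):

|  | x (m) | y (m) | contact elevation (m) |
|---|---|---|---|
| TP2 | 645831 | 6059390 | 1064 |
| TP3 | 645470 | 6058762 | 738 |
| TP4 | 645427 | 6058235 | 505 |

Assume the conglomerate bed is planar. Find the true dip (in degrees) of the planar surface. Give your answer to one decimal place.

Let the plane be z = a·x + b·y + c.
TP3−TP2: −361a − 628b = −326;  TP4−TP2: −404a − 1155b = −559.
Solving gives a = 0.15607, b = 0.42939.
Gradient magnitude |∇z| = √(a² + b²) = √(0.02436 + 0.18438) = 0.45688.
True dip = arctan(0.45688) = 24.6°, dipping toward SSW (azimuth ≈ 200°).

24.6°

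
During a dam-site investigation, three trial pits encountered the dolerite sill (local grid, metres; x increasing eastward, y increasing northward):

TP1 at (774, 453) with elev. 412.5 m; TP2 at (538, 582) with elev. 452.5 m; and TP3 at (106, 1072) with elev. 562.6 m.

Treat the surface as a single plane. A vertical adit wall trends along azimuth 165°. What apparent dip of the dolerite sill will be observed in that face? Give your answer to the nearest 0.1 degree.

Let the plane be z = a·x + b·y + c.
TP2−TP1: −236a + 129b = 40;  TP3−TP1: −668a + 619b = 150.1.
Solving gives a = −0.09008, b = 0.14527.
Unit vector along 165° is (sin 165°, cos 165°) = (0.2588, -0.9659).
Slope in that direction = a·(0.2588) + b·(-0.9659) = −0.16364.
Apparent dip = arctan|0.16364| = 9.3° (true dip is 9.7°, so apparent ≤ true as expected).

9.3°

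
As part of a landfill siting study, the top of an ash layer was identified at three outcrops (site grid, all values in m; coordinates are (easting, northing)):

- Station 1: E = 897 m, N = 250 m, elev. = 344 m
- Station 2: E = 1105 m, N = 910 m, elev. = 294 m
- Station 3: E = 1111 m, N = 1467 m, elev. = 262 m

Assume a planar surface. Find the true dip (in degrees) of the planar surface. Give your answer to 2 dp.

Two edge vectors: Station 1→Station 2 = (208, 660, -50), Station 1→Station 3 = (214, 1217, -82).
Normal n = (Station 1→Station 2) × (Station 1→Station 3) = (6730, 6356, 111896).
So ∂z/∂E = −n_x/n_z = −0.06015 and ∂z/∂N = −n_y/n_z = −0.05680.
Gradient magnitude |∇z| = √(a² + b²) = √(0.00362 + 0.00323) = 0.08273.
True dip = arctan(0.08273) = 4.73°, dipping toward NE (azimuth ≈ 047°).

4.73°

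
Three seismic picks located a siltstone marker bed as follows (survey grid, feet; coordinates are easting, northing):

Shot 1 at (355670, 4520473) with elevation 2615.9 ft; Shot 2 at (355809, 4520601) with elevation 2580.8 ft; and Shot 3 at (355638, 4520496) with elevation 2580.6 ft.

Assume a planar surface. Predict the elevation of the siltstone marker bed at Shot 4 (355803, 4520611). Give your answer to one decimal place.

Two edge vectors: Shot 1→Shot 2 = (139, 128, -35.1), Shot 1→Shot 3 = (-32, 23, -35.3).
Normal n = (Shot 1→Shot 2) × (Shot 1→Shot 3) = (-3711.1, 6029.9, 7293).
So ∂z/∂easting = −n_x/n_z = 0.508857809 and ∂z/∂northing = −n_y/n_z = −0.826806527.
Intercept c from Shot 1: 2615.9 − 180985.46 + 3737556.58 = 3559187.02.
At (355803, 4520611): z = 181053.1 − 3737670.7 + 3559187.02 = 2569.5 ft.

2569.5 ft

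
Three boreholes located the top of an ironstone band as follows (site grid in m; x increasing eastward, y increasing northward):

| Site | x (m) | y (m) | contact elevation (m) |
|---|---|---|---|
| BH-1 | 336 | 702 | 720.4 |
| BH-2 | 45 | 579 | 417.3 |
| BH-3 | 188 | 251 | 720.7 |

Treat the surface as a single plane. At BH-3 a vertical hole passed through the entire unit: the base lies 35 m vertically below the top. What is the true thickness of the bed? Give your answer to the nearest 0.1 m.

21.6 m

Two edge vectors: BH-1→BH-2 = (-291, -123, -303.1), BH-1→BH-3 = (-148, -451, 0.3).
Normal n = (BH-1→BH-2) × (BH-1→BH-3) = (-136735, 44946.1, 113037).
So ∂z/∂x = −n_x/n_z = 1.20965 and ∂z/∂y = −n_y/n_z = −0.39762.
|∇z| = √(a²+b²) = 1.27332, so dip δ = arctan(1.27332) = 51.86°.
True thickness = vertical thickness × cos δ = 35 × cos 51.86° = 21.6 m.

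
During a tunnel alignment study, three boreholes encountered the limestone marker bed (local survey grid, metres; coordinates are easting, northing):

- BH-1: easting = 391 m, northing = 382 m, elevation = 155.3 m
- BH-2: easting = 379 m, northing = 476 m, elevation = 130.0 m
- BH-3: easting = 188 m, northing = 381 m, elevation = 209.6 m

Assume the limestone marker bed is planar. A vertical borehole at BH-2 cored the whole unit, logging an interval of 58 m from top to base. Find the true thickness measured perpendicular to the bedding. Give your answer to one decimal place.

53.8 m

Two edge vectors: BH-1→BH-2 = (-12, 94, -25.3), BH-1→BH-3 = (-203, -1, 54.3).
Normal n = (BH-1→BH-2) × (BH-1→BH-3) = (5078.9, 5787.5, 19094).
So ∂z/∂easting = −n_x/n_z = −0.26599 and ∂z/∂northing = −n_y/n_z = −0.30311.
|∇z| = √(a²+b²) = 0.40327, so dip δ = arctan(0.40327) = 21.96°.
True thickness = vertical thickness × cos δ = 58 × cos 21.96° = 53.8 m.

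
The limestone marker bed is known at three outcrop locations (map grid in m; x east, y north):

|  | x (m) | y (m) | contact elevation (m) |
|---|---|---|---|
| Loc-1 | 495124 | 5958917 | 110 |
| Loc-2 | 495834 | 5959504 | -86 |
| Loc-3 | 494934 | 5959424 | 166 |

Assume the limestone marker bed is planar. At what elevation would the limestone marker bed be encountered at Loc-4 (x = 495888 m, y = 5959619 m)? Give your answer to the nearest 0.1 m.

-100.5 m

Let the plane be z = a·x + b·y + c.
Loc-2−Loc-1: 710a + 587b = −196;  Loc-3−Loc-1: −190a + 507b = 56.
Solving gives a = −0.280475080, b = 0.005344645.
Then c = 110 − a·495124 − b·5958917 = 107131.65.
At (495888, 5959619): z = −139084.2 + 31852.0 + 107131.65 = -100.5 m.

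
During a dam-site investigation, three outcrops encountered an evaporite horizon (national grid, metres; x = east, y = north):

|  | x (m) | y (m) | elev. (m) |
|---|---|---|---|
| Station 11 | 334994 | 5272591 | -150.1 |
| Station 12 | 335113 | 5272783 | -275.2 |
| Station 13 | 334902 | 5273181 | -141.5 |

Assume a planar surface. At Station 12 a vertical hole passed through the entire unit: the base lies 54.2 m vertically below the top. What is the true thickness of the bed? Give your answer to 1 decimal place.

41.0 m

Let the plane be z = a·x + b·y + c.
Station 12−Station 11: 119a + 192b = −125.1;  Station 13−Station 11: −92a + 590b = 8.6.
Solving gives a = −0.85873, b = −0.11933.
|∇z| = √(a²+b²) = 0.86698, so dip δ = arctan(0.86698) = 40.92°.
True thickness = vertical thickness × cos δ = 54.2 × cos 40.92° = 41.0 m.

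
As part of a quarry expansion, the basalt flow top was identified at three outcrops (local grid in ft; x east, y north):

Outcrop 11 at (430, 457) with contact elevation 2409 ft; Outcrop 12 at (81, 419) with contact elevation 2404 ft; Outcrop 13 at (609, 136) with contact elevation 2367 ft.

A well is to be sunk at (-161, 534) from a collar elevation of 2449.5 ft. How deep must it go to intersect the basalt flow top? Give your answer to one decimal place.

30.5 ft

Let the plane be z = a·x + b·y + c.
Outcrop 12−Outcrop 11: −349a − 38b = −5;  Outcrop 13−Outcrop 11: 179a − 321b = −42.
Solving gives a = 0.00008, b = 0.13088.
Then c = 2409 − a·430 − b·457 = 2349.15.
At (-161, 534): z_contact = −0.01 + 69.89 + 2349.15 = 2419.03 ft.
Depth below ground = 2449.5 − 2419.03 = 30.5 ft.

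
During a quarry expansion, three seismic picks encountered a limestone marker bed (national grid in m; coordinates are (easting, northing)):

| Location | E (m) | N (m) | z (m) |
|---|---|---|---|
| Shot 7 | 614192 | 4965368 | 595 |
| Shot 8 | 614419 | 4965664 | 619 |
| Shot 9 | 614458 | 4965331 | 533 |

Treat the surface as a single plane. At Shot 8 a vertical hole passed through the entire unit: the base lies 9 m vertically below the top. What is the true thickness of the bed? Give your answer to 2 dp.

8.60 m

Let the plane be z = a·E + b·N + c.
Shot 8−Shot 7: 227a + 296b = 24;  Shot 9−Shot 7: 266a − 37b = −62.
Solving gives a = −0.20042, b = 0.23479.
|∇z| = √(a²+b²) = 0.30870, so dip δ = arctan(0.30870) = 17.16°.
True thickness = vertical thickness × cos δ = 9 × cos 17.16° = 8.60 m.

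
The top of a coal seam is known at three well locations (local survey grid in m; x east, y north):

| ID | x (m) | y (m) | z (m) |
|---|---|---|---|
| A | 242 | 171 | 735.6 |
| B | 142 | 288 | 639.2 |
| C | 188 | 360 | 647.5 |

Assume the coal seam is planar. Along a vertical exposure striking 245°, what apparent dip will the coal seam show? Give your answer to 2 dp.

Two edge vectors: A→B = (-100, 117, -96.4), A→C = (-54, 189, -88.1).
Normal n = (A→B) × (A→C) = (7911.9, -3604.4, -12582).
So ∂z/∂x = −n_x/n_z = 0.62883 and ∂z/∂y = −n_y/n_z = −0.28647.
Unit vector along 245° is (sin 245°, cos 245°) = (-0.9063, -0.4226).
Slope in that direction = a·(-0.9063) + b·(-0.4226) = −0.44884.
Apparent dip = arctan|0.44884| = 24.17° (true dip is 34.6°, so apparent ≤ true as expected).

24.17°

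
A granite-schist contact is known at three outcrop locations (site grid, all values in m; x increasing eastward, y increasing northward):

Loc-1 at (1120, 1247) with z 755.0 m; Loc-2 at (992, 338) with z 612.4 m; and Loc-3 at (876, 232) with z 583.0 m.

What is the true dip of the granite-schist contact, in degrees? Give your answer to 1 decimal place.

10.6°

Let the plane be z = a·x + b·y + c.
Loc-2−Loc-1: −128a − 909b = −142.6;  Loc-3−Loc-1: −244a − 1015b = −172.
Solving gives a = 0.12636, b = 0.13908.
Gradient magnitude |∇z| = √(a² + b²) = √(0.01597 + 0.01934) = 0.18791.
True dip = arctan(0.18791) = 10.6°, dipping toward SW (azimuth ≈ 222°).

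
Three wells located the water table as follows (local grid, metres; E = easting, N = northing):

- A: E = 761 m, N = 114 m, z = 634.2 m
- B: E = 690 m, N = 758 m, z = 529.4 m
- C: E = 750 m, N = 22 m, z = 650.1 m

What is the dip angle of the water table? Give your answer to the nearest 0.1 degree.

9.8°

Two edge vectors: A→B = (-71, 644, -104.8), A→C = (-11, -92, 15.9).
Normal n = (A→B) × (A→C) = (598, 2281.7, 13616).
So ∂z/∂E = −n_x/n_z = −0.04392 and ∂z/∂N = −n_y/n_z = −0.16757.
Gradient magnitude |∇z| = √(a² + b²) = √(0.00193 + 0.02808) = 0.17323.
True dip = arctan(0.17323) = 9.8°, dipping toward NNE (azimuth ≈ 015°).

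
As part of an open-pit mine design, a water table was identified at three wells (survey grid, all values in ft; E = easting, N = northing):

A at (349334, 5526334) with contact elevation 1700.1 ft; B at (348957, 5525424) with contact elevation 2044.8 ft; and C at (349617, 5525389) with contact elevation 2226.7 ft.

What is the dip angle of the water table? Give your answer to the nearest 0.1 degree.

Two edge vectors: A→B = (-377, -910, 344.7), A→C = (283, -945, 526.6).
Normal n = (A→B) × (A→C) = (-153464.5, 296078.3, 613795).
So ∂z/∂E = −n_x/n_z = 0.25003 and ∂z/∂N = −n_y/n_z = −0.48237.
Gradient magnitude |∇z| = √(a² + b²) = √(0.06251 + 0.23268) = 0.54332.
True dip = arctan(0.54332) = 28.5°, dipping toward NNW (azimuth ≈ 333°).

28.5°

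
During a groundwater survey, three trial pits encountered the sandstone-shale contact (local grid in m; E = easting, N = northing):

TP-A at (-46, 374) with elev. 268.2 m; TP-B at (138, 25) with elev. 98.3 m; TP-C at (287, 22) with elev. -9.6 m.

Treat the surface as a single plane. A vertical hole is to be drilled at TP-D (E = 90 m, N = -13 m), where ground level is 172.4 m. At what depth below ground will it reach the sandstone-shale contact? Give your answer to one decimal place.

Let the plane be z = a·E + b·N + c.
TP-B−TP-A: 184a − 349b = −169.9;  TP-C−TP-A: 333a − 352b = −277.8.
Solving gives a = −0.72202, b = 0.10615.
Then c = 268.2 − a·-46 − b·374 = 195.29.
At (90, -13): z_contact = −64.98 − 1.38 + 195.29 = 128.92 m.
Depth below ground = 172.4 − 128.92 = 43.5 m.

43.5 m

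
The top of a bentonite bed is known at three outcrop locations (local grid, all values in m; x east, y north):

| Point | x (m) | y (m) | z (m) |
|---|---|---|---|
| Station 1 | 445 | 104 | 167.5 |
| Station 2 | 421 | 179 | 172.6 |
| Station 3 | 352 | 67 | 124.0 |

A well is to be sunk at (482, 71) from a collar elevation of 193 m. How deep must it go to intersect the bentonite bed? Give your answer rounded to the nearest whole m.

Let the plane be z = a·x + b·y + c.
Station 2−Station 1: −24a + 75b = 5.1;  Station 3−Station 1: −93a − 37b = −43.5.
Solving gives a = 0.39092, b = 0.19309.
Then c = 167.5 − a·445 − b·104 = −26.54.
At (482, 71): z_contact = 188.4 + 13.7 − 26.54 = 175.6 m.
Depth below ground = 193 − 175.6 = 17 m.

17 m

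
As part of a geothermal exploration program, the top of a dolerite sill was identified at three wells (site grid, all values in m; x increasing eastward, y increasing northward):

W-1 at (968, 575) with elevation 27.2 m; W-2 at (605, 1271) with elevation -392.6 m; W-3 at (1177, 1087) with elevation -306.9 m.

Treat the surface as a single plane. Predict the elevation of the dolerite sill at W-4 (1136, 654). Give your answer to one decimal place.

Let the plane be z = a·x + b·y + c.
W-2−W-1: −363a + 696b = −419.8;  W-3−W-1: 209a + 512b = −334.1.
Solving gives a = −0.053109, b = −0.630860.
Then c = 27.2 − a·968 − b·575 = 441.35.
At (1136, 654): z = −60.3 − 412.6 + 441.35 = -31.6 m.

-31.6 m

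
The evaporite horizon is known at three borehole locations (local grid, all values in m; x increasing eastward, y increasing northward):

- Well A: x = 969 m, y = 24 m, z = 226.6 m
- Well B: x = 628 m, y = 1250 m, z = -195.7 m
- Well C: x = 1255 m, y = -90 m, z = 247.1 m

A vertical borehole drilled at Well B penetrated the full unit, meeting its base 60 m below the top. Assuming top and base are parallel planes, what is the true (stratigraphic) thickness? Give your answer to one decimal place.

56.2 m

Two edge vectors: Well A→Well B = (-341, 1226, -422.3), Well A→Well C = (286, -114, 20.5).
Normal n = (Well A→Well B) × (Well A→Well C) = (-23009.2, -113787.3, -311762).
So ∂z/∂x = −n_x/n_z = −0.07380 and ∂z/∂y = −n_y/n_z = −0.36498.
|∇z| = √(a²+b²) = 0.37237, so dip δ = arctan(0.37237) = 20.42°.
True thickness = vertical thickness × cos δ = 60 × cos 20.42° = 56.2 m.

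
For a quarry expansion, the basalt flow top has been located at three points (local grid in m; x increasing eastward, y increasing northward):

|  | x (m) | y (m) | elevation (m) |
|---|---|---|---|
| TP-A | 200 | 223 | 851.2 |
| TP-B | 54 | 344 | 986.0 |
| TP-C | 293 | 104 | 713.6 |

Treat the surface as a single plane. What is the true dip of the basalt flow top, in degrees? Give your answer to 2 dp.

51.07°

Two edge vectors: TP-A→TP-B = (-146, 121, 134.8), TP-A→TP-C = (93, -119, -137.6).
Normal n = (TP-A→TP-B) × (TP-A→TP-C) = (-608.4, -7553.2, 6121).
So ∂z/∂x = −n_x/n_z = 0.09940 and ∂z/∂y = −n_y/n_z = 1.23398.
Gradient magnitude |∇z| = √(a² + b²) = √(0.00988 + 1.52271) = 1.23798.
True dip = arctan(1.23798) = 51.07°, dipping toward S (azimuth ≈ 185°).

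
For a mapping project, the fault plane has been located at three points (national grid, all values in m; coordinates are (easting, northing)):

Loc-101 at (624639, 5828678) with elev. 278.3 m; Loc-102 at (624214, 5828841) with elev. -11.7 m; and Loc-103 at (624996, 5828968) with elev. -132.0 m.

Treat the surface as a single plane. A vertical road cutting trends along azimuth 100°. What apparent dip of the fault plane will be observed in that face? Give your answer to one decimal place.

Two edge vectors: Loc-101→Loc-102 = (-425, 163, -290), Loc-101→Loc-103 = (357, 290, -410.3).
Normal n = (Loc-101→Loc-102) × (Loc-101→Loc-103) = (17221.1, -277907.5, -181441).
So ∂z/∂E = −n_x/n_z = 0.09491 and ∂z/∂N = −n_y/n_z = −1.53167.
Unit vector along 100° is (sin 100°, cos 100°) = (0.9848, -0.1736).
Slope in that direction = a·(0.9848) + b·(-0.1736) = 0.35944.
Apparent dip = arctan|0.35944| = 19.8° (true dip is 56.9°, so apparent ≤ true as expected).

19.8°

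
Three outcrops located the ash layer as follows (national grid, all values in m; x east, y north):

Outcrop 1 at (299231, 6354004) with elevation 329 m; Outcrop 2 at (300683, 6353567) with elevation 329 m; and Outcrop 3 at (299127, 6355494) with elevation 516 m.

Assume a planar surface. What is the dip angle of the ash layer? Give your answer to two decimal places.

7.63°

Two edge vectors: Outcrop 1→Outcrop 2 = (1452, -437, 0), Outcrop 1→Outcrop 3 = (-104, 1490, 187).
Normal n = (Outcrop 1→Outcrop 2) × (Outcrop 1→Outcrop 3) = (-81719, -271524, 2118032).
So ∂z/∂x = −n_x/n_z = 0.03858 and ∂z/∂y = −n_y/n_z = 0.12820.
Gradient magnitude |∇z| = √(a² + b²) = √(0.00149 + 0.01643) = 0.13388.
True dip = arctan(0.13388) = 7.63°, dipping toward SSW (azimuth ≈ 197°).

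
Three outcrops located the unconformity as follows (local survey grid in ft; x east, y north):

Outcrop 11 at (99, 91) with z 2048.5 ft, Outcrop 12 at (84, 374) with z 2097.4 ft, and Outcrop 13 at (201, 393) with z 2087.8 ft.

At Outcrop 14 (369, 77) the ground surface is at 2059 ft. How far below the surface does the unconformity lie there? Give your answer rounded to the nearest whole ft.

42 ft

Let the plane be z = a·x + b·y + c.
Outcrop 12−Outcrop 11: −15a + 283b = 48.9;  Outcrop 13−Outcrop 11: 102a + 302b = 39.3.
Solving gives a = −0.10917, b = 0.16701.
Then c = 2048.5 − a·99 − b·91 = 2044.11.
At (369, 77): z_contact = −40.3 + 12.9 + 2044.11 = 2016.7 ft.
Depth below ground = 2059 − 2016.7 = 42 ft.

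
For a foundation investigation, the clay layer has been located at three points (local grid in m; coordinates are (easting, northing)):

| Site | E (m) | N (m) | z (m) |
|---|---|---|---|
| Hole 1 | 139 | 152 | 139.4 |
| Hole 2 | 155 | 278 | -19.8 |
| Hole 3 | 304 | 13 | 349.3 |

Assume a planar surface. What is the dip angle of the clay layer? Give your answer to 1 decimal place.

Let the plane be z = a·E + b·N + c.
Hole 2−Hole 1: 16a + 126b = −159.2;  Hole 3−Hole 1: 165a − 139b = 209.9.
Solving gives a = 0.18765, b = −1.28732.
Gradient magnitude |∇z| = √(a² + b²) = √(0.03521 + 1.65719) = 1.30093.
True dip = arctan(1.30093) = 52.5°, dipping toward N (azimuth ≈ 352°).

52.5°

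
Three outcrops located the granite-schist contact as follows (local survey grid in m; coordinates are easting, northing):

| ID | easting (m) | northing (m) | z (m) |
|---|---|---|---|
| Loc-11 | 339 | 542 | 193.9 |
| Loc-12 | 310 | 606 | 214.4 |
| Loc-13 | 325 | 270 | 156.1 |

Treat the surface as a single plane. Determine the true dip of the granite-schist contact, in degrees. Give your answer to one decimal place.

21.4°

Let the plane be z = a·easting + b·northing + c.
Loc-12−Loc-11: −29a + 64b = 20.5;  Loc-13−Loc-11: −14a − 272b = −37.8.
Solving gives a = −0.35938, b = 0.15747.
Gradient magnitude |∇z| = √(a² + b²) = √(0.12915 + 0.02480) = 0.39237.
True dip = arctan(0.39237) = 21.4°, dipping toward ESE (azimuth ≈ 114°).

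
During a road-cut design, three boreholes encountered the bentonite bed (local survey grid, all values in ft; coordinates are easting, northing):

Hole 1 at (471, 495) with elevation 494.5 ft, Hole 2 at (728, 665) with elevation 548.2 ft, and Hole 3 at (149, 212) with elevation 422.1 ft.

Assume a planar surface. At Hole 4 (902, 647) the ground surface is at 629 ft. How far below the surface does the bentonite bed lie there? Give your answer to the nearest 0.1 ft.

54.2 ft

Two edge vectors: Hole 1→Hole 2 = (257, 170, 53.7), Hole 1→Hole 3 = (-322, -283, -72.4).
Normal n = (Hole 1→Hole 2) × (Hole 1→Hole 3) = (2889.1, 1315.4, -17991).
So ∂z/∂easting = −n_x/n_z = 0.16059 and ∂z/∂northing = −n_y/n_z = 0.07311.
Intercept c from Hole 1: 494.5 − 75.64 − 36.19 = 382.67.
At (902, 647): z_contact = 144.85 + 47.30 + 382.67 = 574.83 ft.
Depth below ground = 629 − 574.83 = 54.2 ft.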